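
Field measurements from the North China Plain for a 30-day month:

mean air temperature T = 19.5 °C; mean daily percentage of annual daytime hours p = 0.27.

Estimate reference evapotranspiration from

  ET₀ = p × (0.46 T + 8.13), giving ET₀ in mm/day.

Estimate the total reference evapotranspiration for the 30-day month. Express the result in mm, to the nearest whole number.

139 mm

ET₀ = 0.27 × (0.46 × 19.5 + 8.13) = 0.27 × 17.100 = 4.6170 mm/d
Monthly total = 4.6170 × 30 = 138.510 mm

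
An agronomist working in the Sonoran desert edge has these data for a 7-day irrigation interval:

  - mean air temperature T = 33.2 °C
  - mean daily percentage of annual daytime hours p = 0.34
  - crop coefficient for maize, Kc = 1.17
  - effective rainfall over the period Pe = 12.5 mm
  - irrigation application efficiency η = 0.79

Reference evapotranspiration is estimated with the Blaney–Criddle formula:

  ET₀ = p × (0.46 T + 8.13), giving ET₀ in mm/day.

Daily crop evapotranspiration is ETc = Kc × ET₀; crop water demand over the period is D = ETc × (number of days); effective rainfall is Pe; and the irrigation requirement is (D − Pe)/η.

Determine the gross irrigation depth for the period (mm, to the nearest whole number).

67 mm

ET₀ = 0.34 × (0.46 × 33.2 + 8.13) = 0.34 × 23.402 = 7.9567 mm/d
ETc = Kc × ET₀ = 1.17 × 7.9567 = 9.3093 mm/d
Crop demand D = ETc × 7 d = 9.3093 × 7 = 65.165 mm
D − Pe = 65.165 − 12.5 = 52.665 mm
Gross irrigation = 52.665 / 0.79 = 66.665 mm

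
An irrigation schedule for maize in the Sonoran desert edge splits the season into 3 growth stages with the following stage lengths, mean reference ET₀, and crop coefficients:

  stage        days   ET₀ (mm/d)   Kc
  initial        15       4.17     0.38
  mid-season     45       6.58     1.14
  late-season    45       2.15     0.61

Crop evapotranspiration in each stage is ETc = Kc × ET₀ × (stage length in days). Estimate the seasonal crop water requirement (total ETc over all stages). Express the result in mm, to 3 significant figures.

initial: 0.38 × 4.17 × 15 = 23.77 mm
mid-season: 1.14 × 6.58 × 45 = 337.55 mm
late-season: 0.61 × 2.15 × 45 = 59.02 mm
Seasonal total = 420.34 mm

420 mm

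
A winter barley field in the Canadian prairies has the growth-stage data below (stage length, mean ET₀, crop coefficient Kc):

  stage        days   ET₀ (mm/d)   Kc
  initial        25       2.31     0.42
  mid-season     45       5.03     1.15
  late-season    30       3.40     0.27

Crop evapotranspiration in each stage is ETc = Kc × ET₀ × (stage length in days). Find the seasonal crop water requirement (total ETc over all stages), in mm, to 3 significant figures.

312 mm

initial: 0.42 × 2.31 × 25 = 24.26 mm
mid-season: 1.15 × 5.03 × 45 = 260.30 mm
late-season: 0.27 × 3.40 × 30 = 27.54 mm
Seasonal total = 312.10 mm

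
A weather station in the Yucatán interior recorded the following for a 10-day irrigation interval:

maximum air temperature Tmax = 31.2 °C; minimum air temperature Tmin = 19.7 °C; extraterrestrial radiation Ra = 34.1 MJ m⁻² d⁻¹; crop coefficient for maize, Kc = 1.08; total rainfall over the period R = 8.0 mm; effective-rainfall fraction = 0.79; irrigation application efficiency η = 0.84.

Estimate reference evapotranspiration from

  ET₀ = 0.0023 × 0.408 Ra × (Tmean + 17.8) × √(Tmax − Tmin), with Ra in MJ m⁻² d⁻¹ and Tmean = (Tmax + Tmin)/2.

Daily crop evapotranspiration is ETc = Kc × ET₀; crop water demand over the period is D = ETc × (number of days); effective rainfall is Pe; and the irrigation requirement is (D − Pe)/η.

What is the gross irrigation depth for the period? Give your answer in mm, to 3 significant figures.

52.8 mm

Tmean = (31.2 + 19.7)/2 = 25.45 °C
0.408 Ra = 0.408 × 34.1 = 13.9128 mm/d equivalent
ET₀ = 0.0023 × 13.9128 × (25.45 + 17.8) × √11.5 = 0.0023 × 13.9128 × 43.25 × 3.3912 = 4.6933 mm/d
ETc = Kc × ET₀ = 1.08 × 4.6933 = 5.0688 mm/d
Crop demand D = ETc × 10 d = 5.0688 × 10 = 50.688 mm
Pe = 0.79 × 8.0 = 6.320 mm
D − Pe = 50.688 − 6.320 = 44.368 mm
Gross irrigation = 44.368 / 0.84 = 52.819 mm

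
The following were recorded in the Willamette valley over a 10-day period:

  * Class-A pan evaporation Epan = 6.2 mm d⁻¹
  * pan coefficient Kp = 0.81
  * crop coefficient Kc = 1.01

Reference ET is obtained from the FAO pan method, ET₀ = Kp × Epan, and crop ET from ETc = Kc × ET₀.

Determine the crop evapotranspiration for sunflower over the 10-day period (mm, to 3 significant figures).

50.7 mm

ET₀ = 0.81 × 6.2 = 5.0220 mm/d
ETc = Kc × ET₀ = 1.01 × 5.0220 = 5.0722 mm/d
Over 10 days: 5.0722 × 10 = 50.722 mm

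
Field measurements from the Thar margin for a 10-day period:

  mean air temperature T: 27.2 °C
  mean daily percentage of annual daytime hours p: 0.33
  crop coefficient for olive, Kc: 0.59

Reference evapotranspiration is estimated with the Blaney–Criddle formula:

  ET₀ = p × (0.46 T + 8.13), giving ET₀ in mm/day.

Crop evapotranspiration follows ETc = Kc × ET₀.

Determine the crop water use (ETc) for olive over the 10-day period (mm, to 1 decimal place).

40.2 mm

ET₀ = 0.33 × (0.46 × 27.2 + 8.13) = 0.33 × 20.642 = 6.8119 mm/d
ETc = Kc × ET₀ = 0.59 × 6.8119 = 4.0190 mm/d
Over 10 days: 4.0190 × 10 = 40.190 mm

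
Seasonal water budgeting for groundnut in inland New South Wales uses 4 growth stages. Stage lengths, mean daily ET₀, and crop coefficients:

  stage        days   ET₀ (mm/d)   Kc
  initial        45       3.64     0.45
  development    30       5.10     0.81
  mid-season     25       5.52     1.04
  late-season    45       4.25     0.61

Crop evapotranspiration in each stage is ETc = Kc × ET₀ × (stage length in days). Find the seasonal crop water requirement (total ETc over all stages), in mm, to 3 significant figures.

initial: 0.45 × 3.64 × 45 = 73.71 mm
development: 0.81 × 5.10 × 30 = 123.93 mm
mid-season: 1.04 × 5.52 × 25 = 143.52 mm
late-season: 0.61 × 4.25 × 45 = 116.66 mm
Seasonal total = 457.82 mm

458 mm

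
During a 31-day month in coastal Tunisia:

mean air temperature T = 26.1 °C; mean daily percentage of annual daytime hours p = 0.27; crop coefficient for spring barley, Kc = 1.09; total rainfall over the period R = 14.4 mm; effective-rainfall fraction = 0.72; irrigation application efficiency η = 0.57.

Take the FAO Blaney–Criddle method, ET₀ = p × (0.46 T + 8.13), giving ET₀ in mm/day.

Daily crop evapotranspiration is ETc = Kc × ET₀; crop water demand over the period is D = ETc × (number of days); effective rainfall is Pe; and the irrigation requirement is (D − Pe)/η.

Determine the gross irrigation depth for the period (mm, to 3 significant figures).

ET₀ = 0.27 × (0.46 × 26.1 + 8.13) = 0.27 × 20.136 = 5.4367 mm/d
ETc = Kc × ET₀ = 1.09 × 5.4367 = 5.9260 mm/d
Crop demand D = ETc × 31 d = 5.9260 × 31 = 183.706 mm
Pe = 0.72 × 14.4 = 10.368 mm
D − Pe = 183.706 − 10.368 = 173.338 mm
Gross irrigation = 173.338 / 0.57 = 304.102 mm

304 mm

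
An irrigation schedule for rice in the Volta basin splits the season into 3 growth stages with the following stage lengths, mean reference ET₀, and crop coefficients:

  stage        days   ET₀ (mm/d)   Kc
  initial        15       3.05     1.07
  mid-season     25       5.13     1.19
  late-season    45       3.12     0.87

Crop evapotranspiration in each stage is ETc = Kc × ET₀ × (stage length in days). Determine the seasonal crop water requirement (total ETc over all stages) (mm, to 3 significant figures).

initial: 1.07 × 3.05 × 15 = 48.95 mm
mid-season: 1.19 × 5.13 × 25 = 152.62 mm
late-season: 0.87 × 3.12 × 45 = 122.15 mm
Seasonal total = 323.72 mm

324 mm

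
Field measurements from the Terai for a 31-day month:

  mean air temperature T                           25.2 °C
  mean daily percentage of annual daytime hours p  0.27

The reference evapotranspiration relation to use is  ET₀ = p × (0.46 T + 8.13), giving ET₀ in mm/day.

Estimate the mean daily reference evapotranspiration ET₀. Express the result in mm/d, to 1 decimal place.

ET₀ = 0.27 × (0.46 × 25.2 + 8.13) = 0.27 × 19.722 = 5.3249 mm/d

5.3 mm/d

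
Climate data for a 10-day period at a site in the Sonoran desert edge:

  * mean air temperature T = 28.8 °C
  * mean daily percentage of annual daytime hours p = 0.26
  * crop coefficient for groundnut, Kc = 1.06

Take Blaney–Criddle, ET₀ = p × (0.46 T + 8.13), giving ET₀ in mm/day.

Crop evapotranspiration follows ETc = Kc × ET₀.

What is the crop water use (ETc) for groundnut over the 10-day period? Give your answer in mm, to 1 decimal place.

58.9 mm

ET₀ = 0.26 × (0.46 × 28.8 + 8.13) = 0.26 × 21.378 = 5.5583 mm/d
ETc = Kc × ET₀ = 1.06 × 5.5583 = 5.8918 mm/d
Over 10 days: 5.8918 × 10 = 58.918 mm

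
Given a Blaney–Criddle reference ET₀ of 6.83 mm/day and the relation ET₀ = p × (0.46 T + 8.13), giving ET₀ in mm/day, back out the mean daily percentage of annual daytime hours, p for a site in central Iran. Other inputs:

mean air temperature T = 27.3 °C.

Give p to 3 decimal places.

0.330

p = ET₀ / (0.46 T + 8.13) = 6.83 / (0.46 × 27.3 + 8.13) = 6.83 / 20.688 = 0.3301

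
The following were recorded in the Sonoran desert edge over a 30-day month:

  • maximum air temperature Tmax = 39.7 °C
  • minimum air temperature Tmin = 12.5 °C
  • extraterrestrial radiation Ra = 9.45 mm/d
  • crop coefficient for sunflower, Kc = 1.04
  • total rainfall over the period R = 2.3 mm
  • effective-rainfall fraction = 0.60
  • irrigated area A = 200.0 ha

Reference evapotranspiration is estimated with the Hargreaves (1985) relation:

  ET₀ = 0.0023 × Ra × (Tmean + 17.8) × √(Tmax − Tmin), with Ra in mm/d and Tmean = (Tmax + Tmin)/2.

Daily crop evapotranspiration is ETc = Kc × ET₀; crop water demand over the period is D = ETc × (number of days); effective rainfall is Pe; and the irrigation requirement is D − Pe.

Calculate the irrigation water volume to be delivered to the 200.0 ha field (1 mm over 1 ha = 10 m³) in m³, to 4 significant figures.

307800 m³

Tmean = (39.7 + 12.5)/2 = 26.10 °C
ET₀ = 0.0023 × 9.45 × (26.10 + 17.8) × √27.2 = 0.0023 × 9.45 × 43.90 × 5.2154 = 4.9764 mm/d
ETc = Kc × ET₀ = 1.04 × 4.9764 = 5.1755 mm/d
Crop demand D = ETc × 30 d = 5.1755 × 30 = 155.265 mm
Pe = 0.60 × 2.3 = 1.380 mm
D − Pe = 155.265 − 1.380 = 153.885 mm
Volume = 153.885 mm × 200.0 ha × 10 = 307770.0 m³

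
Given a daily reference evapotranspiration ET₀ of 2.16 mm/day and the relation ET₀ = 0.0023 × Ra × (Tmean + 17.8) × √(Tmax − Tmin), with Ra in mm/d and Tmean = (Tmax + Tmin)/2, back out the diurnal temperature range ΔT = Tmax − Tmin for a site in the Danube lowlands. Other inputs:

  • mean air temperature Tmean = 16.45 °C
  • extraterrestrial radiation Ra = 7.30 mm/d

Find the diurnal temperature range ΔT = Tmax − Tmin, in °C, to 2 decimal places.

14.11 °C

√ΔT = ET₀ / [0.0023 × Ra × (Tmean+17.8)] = 2.16 / (0.0023 × 7.30 × 34.25) = 3.7561
ΔT = 3.7561² = 14.108 °C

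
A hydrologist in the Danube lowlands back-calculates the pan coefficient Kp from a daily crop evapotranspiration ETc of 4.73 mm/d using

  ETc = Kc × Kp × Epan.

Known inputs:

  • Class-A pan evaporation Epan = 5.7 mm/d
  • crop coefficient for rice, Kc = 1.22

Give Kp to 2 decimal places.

0.68

ETc = Kc × Kp × Epan  ⇒  Kp = ETc / (Kc × Epan)
Kp = 4.73 / (1.22 × 5.7) = 4.73 / 6.954 = 0.6802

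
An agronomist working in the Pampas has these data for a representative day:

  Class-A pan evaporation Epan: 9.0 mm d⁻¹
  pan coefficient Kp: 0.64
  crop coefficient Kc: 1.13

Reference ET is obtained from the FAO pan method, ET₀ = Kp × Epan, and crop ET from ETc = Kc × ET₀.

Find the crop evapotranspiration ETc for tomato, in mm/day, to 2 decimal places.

6.51 mm/day

ET₀ = 0.64 × 9.0 = 5.7600 mm/d
ETc = Kc × ET₀ = 1.13 × 5.7600 = 6.5088 mm/d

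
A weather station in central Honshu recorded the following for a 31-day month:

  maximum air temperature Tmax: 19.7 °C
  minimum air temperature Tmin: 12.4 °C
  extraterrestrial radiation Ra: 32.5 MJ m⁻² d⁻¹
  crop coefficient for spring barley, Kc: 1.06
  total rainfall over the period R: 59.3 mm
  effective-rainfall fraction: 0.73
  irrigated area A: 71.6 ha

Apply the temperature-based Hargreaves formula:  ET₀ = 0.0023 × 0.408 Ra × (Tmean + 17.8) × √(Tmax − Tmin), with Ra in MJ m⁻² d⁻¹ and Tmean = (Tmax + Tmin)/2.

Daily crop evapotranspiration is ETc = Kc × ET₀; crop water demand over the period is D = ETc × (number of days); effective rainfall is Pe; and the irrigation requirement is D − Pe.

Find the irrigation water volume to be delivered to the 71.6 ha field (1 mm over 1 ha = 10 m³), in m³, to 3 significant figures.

34600 m³

Tmean = (19.7 + 12.4)/2 = 16.05 °C
0.408 Ra = 0.408 × 32.5 = 13.2600 mm/d equivalent
ET₀ = 0.0023 × 13.2600 × (16.05 + 17.8) × √7.3 = 0.0023 × 13.2600 × 33.85 × 2.7019 = 2.7893 mm/d
ETc = Kc × ET₀ = 1.06 × 2.7893 = 2.9567 mm/d
Crop demand D = ETc × 31 d = 2.9567 × 31 = 91.658 mm
Pe = 0.73 × 59.3 = 43.289 mm
D − Pe = 91.658 − 43.289 = 48.369 mm
Volume = 48.369 mm × 71.6 ha × 10 = 34632.2 m³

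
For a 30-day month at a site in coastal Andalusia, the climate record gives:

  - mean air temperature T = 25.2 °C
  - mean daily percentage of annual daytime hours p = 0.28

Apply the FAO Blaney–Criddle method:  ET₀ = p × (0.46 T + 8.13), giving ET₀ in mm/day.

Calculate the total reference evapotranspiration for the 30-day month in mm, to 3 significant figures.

166 mm

ET₀ = 0.28 × (0.46 × 25.2 + 8.13) = 0.28 × 19.722 = 5.5222 mm/d
Monthly total = 5.5222 × 30 = 165.666 mm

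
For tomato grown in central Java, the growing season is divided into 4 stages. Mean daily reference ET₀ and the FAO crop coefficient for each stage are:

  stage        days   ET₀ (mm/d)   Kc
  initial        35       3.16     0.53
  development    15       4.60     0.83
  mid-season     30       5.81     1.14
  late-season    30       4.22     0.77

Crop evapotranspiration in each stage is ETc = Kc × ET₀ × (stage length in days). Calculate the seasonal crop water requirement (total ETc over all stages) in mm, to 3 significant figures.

412 mm

initial: 0.53 × 3.16 × 35 = 58.62 mm
development: 0.83 × 4.60 × 15 = 57.27 mm
mid-season: 1.14 × 5.81 × 30 = 198.70 mm
late-season: 0.77 × 4.22 × 30 = 97.48 mm
Seasonal total = 412.07 mm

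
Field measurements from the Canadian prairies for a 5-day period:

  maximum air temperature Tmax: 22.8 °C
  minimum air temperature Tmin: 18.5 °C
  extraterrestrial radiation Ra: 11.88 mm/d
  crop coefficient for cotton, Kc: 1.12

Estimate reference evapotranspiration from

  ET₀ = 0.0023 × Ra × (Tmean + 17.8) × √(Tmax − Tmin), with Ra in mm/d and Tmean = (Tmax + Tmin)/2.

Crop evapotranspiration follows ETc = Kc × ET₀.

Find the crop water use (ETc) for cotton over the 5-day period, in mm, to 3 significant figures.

Tmean = (22.8 + 18.5)/2 = 20.65 °C
ET₀ = 0.0023 × 11.88 × (20.65 + 17.8) × √4.3 = 0.0023 × 11.88 × 38.45 × 2.0736 = 2.1785 mm/d
ETc = Kc × ET₀ = 1.12 × 2.1785 = 2.4399 mm/d
Over 5 days: 2.4399 × 5 = 12.200 mm

12.2 mm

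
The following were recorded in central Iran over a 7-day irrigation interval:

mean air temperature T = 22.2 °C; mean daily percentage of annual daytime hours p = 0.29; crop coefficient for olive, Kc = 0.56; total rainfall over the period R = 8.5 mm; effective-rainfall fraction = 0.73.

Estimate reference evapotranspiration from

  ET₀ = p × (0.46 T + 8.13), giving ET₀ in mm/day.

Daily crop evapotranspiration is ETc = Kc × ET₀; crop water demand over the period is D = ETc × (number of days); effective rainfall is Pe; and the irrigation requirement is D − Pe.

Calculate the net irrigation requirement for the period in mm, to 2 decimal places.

14.65 mm

ET₀ = 0.29 × (0.46 × 22.2 + 8.13) = 0.29 × 18.342 = 5.3192 mm/d
ETc = Kc × ET₀ = 0.56 × 5.3192 = 2.9788 mm/d
Crop demand D = ETc × 7 d = 2.9788 × 7 = 20.852 mm
Pe = 0.73 × 8.5 = 6.205 mm
D − Pe = 20.852 − 6.205 = 14.647 mm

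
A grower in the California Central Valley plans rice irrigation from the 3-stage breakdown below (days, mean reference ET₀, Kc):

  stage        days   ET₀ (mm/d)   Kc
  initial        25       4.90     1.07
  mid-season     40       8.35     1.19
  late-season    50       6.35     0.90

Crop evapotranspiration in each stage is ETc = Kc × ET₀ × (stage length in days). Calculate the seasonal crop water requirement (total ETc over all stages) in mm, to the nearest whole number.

814 mm

initial: 1.07 × 4.90 × 25 = 131.08 mm
mid-season: 1.19 × 8.35 × 40 = 397.46 mm
late-season: 0.90 × 6.35 × 50 = 285.75 mm
Seasonal total = 814.29 mm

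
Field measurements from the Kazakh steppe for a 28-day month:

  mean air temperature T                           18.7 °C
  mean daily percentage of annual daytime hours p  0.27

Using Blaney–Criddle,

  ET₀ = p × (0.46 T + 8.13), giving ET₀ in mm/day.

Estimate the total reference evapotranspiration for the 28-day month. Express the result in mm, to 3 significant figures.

126 mm

ET₀ = 0.27 × (0.46 × 18.7 + 8.13) = 0.27 × 16.732 = 4.5176 mm/d
Monthly total = 4.5176 × 28 = 126.493 mm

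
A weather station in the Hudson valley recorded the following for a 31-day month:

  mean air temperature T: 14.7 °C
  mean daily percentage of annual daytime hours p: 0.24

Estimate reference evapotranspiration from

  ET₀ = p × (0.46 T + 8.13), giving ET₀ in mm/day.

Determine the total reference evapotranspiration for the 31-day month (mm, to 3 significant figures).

111 mm

ET₀ = 0.24 × (0.46 × 14.7 + 8.13) = 0.24 × 14.892 = 3.5741 mm/d
Monthly total = 3.5741 × 31 = 110.797 mm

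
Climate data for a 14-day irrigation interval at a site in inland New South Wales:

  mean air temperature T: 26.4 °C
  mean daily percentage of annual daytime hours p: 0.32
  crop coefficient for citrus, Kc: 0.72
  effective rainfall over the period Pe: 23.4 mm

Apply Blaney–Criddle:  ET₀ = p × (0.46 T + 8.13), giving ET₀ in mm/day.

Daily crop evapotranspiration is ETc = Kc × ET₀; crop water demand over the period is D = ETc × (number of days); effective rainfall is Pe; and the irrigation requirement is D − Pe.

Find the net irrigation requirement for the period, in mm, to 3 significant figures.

42.0 mm

ET₀ = 0.32 × (0.46 × 26.4 + 8.13) = 0.32 × 20.274 = 6.4877 mm/d
ETc = Kc × ET₀ = 0.72 × 6.4877 = 4.6711 mm/d
Crop demand D = ETc × 14 d = 4.6711 × 14 = 65.395 mm
D − Pe = 65.395 − 23.4 = 41.995 mm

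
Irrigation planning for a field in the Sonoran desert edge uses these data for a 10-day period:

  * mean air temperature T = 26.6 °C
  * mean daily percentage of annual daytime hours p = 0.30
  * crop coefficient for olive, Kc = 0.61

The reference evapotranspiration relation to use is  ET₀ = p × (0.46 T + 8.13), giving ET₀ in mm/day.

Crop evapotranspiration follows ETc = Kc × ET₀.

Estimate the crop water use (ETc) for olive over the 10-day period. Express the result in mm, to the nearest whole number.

ET₀ = 0.30 × (0.46 × 26.6 + 8.13) = 0.30 × 20.366 = 6.1098 mm/d
ETc = Kc × ET₀ = 0.61 × 6.1098 = 3.7270 mm/d
Over 10 days: 3.7270 × 10 = 37.270 mm

37 mm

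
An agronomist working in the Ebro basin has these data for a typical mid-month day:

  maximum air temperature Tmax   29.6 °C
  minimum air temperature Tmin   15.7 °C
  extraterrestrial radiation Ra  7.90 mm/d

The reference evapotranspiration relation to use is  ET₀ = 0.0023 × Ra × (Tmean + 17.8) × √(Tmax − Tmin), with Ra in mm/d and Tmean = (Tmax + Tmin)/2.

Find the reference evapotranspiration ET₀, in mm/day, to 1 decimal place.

Tmean = (29.6 + 15.7)/2 = 22.65 °C
ET₀ = 0.0023 × 7.90 × (22.65 + 17.8) × √13.9 = 0.0023 × 7.90 × 40.45 × 3.7283 = 2.7402 mm/d

2.7 mm/day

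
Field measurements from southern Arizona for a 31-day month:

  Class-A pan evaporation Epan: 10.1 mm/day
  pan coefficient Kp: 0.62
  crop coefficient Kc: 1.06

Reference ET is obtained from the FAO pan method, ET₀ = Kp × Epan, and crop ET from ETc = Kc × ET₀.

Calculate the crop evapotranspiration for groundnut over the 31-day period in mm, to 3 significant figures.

ET₀ = 0.62 × 10.1 = 6.2620 mm/d
ETc = Kc × ET₀ = 1.06 × 6.2620 = 6.6377 mm/d
Over 31 days: 6.6377 × 31 = 205.769 mm

206 mm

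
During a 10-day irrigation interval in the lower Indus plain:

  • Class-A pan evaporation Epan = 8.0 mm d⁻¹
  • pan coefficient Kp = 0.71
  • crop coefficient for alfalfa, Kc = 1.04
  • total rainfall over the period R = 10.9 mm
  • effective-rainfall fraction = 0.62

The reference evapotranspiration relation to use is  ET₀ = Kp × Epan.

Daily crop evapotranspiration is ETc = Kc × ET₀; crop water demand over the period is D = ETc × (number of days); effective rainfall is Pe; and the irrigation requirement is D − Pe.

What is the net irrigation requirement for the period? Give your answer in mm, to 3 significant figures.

52.3 mm

ET₀ = 0.71 × 8.0 = 5.6800 mm/d
ETc = Kc × ET₀ = 1.04 × 5.6800 = 5.9072 mm/d
Crop demand D = ETc × 10 d = 5.9072 × 10 = 59.072 mm
Pe = 0.62 × 10.9 = 6.758 mm
D − Pe = 59.072 − 6.758 = 52.314 mm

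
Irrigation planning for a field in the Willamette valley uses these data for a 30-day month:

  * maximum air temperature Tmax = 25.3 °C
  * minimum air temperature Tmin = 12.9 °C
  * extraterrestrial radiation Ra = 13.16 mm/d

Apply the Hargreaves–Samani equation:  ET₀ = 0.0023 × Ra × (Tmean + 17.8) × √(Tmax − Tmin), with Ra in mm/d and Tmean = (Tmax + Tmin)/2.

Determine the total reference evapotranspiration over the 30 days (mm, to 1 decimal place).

Tmean = (25.3 + 12.9)/2 = 19.10 °C
ET₀ = 0.0023 × 13.16 × (19.10 + 17.8) × √12.4 = 0.0023 × 13.16 × 36.90 × 3.5214 = 3.9330 mm/d
Over 30 days: 3.9330 × 30 = 117.990 mm

118.0 mm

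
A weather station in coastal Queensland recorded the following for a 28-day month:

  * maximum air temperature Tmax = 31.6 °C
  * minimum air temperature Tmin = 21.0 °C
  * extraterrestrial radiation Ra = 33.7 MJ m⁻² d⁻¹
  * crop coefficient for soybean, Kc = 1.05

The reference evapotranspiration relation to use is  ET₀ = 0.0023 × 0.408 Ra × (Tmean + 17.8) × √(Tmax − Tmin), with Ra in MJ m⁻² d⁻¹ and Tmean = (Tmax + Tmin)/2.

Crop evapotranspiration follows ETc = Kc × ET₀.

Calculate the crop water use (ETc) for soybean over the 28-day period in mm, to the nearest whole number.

Tmean = (31.6 + 21.0)/2 = 26.30 °C
0.408 Ra = 0.408 × 33.7 = 13.7496 mm/d equivalent
ET₀ = 0.0023 × 13.7496 × (26.30 + 17.8) × √10.6 = 0.0023 × 13.7496 × 44.10 × 3.2558 = 4.5406 mm/d
ETc = Kc × ET₀ = 1.05 × 4.5406 = 4.7676 mm/d
Over 28 days: 4.7676 × 28 = 133.493 mm

133 mm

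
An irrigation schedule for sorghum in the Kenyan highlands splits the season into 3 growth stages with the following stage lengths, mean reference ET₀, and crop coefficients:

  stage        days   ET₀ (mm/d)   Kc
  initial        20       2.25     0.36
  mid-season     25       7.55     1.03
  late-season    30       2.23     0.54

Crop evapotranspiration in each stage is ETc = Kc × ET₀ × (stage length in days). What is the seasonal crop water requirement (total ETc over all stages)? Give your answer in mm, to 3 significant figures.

initial: 0.36 × 2.25 × 20 = 16.20 mm
mid-season: 1.03 × 7.55 × 25 = 194.41 mm
late-season: 0.54 × 2.23 × 30 = 36.13 mm
Seasonal total = 246.74 mm

247 mm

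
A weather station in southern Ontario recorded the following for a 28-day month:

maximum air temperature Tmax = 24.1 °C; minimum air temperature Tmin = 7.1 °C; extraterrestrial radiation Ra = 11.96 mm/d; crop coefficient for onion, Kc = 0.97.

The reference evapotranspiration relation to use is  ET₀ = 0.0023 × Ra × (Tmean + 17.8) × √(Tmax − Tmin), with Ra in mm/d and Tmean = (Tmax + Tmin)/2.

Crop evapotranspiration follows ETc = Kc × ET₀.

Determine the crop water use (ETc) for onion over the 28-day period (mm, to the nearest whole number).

103 mm

Tmean = (24.1 + 7.1)/2 = 15.60 °C
ET₀ = 0.0023 × 11.96 × (15.60 + 17.8) × √17.0 = 0.0023 × 11.96 × 33.40 × 4.1231 = 3.7882 mm/d
ETc = Kc × ET₀ = 0.97 × 3.7882 = 3.6746 mm/d
Over 28 days: 3.6746 × 28 = 102.889 mm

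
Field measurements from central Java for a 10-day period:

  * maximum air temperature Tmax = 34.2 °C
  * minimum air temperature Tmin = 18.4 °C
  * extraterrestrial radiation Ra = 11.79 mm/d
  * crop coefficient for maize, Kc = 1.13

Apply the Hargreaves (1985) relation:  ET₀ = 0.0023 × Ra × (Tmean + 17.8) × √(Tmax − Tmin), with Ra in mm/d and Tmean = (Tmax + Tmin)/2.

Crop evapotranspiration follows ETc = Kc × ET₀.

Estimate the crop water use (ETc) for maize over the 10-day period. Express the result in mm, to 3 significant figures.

Tmean = (34.2 + 18.4)/2 = 26.30 °C
ET₀ = 0.0023 × 11.79 × (26.30 + 17.8) × √15.8 = 0.0023 × 11.79 × 44.10 × 3.9749 = 4.7534 mm/d
ETc = Kc × ET₀ = 1.13 × 4.7534 = 5.3713 mm/d
Over 10 days: 5.3713 × 10 = 53.713 mm

53.7 mm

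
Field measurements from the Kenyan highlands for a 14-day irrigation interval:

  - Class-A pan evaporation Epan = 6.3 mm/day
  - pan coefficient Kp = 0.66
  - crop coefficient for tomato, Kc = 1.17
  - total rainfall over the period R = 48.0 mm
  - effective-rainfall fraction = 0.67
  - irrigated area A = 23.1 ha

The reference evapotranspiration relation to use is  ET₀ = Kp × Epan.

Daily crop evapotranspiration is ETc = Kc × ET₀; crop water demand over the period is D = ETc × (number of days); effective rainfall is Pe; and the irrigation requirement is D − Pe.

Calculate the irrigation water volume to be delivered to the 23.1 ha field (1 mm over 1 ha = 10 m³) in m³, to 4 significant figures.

ET₀ = 0.66 × 6.3 = 4.1580 mm/d
ETc = Kc × ET₀ = 1.17 × 4.1580 = 4.8649 mm/d
Crop demand D = ETc × 14 d = 4.8649 × 14 = 68.109 mm
Pe = 0.67 × 48.0 = 32.160 mm
D − Pe = 68.109 − 32.160 = 35.949 mm
Volume = 35.949 mm × 23.1 ha × 10 = 8304.2 m³

8304 m³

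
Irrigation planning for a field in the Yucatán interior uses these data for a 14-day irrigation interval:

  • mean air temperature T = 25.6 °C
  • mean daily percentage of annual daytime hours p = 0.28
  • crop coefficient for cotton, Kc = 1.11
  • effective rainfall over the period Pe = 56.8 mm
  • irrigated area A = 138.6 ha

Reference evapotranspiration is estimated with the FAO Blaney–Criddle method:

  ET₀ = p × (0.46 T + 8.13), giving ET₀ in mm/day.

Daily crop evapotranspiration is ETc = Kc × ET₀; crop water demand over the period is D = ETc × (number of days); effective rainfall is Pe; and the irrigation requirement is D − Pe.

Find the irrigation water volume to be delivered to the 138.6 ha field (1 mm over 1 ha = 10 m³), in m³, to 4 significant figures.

ET₀ = 0.28 × (0.46 × 25.6 + 8.13) = 0.28 × 19.906 = 5.5737 mm/d
ETc = Kc × ET₀ = 1.11 × 5.5737 = 6.1868 mm/d
Crop demand D = ETc × 14 d = 6.1868 × 14 = 86.615 mm
D − Pe = 86.615 − 56.8 = 29.815 mm
Volume = 29.815 mm × 138.6 ha × 10 = 41323.6 m³

41320 m³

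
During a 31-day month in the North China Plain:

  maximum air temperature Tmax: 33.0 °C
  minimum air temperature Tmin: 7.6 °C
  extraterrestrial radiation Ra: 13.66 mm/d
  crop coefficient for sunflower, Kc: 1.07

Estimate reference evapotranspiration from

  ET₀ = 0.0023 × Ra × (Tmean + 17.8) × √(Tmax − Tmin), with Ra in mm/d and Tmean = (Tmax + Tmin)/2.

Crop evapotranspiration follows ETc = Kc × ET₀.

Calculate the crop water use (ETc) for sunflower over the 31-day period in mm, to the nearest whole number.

200 mm

Tmean = (33.0 + 7.6)/2 = 20.30 °C
ET₀ = 0.0023 × 13.66 × (20.30 + 17.8) × √25.4 = 0.0023 × 13.66 × 38.10 × 5.0398 = 6.0328 mm/d
ETc = Kc × ET₀ = 1.07 × 6.0328 = 6.4551 mm/d
Over 31 days: 6.4551 × 31 = 200.108 mm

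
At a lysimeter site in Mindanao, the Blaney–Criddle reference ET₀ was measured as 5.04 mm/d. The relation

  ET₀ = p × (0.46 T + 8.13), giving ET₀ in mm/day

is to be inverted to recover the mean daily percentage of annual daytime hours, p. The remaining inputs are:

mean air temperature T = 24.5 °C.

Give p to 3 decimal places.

p = ET₀ / (0.46 T + 8.13) = 5.04 / (0.46 × 24.5 + 8.13) = 5.04 / 19.400 = 0.2598

0.260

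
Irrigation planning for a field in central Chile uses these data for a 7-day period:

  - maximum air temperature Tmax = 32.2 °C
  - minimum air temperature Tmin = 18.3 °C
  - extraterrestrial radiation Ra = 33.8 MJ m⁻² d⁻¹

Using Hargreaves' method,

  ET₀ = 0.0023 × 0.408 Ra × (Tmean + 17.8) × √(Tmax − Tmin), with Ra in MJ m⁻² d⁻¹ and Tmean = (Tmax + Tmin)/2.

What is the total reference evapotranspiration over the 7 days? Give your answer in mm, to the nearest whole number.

Tmean = (32.2 + 18.3)/2 = 25.25 °C
0.408 Ra = 0.408 × 33.8 = 13.7904 mm/d equivalent
ET₀ = 0.0023 × 13.7904 × (25.25 + 17.8) × √13.9 = 0.0023 × 13.7904 × 43.05 × 3.7283 = 5.0908 mm/d
Over 7 days: 5.0908 × 7 = 35.636 mm

36 mm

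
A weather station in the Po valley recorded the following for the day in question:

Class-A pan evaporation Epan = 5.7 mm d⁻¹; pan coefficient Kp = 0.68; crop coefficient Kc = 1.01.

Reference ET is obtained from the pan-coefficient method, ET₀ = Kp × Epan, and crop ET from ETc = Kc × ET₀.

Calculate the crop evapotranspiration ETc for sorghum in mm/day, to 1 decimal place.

ET₀ = 0.68 × 5.7 = 3.8760 mm/d
ETc = Kc × ET₀ = 1.01 × 3.8760 = 3.9148 mm/d

3.9 mm/day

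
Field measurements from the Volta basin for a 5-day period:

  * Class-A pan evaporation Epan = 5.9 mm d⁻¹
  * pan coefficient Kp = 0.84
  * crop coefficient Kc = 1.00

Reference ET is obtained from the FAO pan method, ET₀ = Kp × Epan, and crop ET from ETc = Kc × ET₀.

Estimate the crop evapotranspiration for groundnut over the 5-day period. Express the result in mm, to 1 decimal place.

ET₀ = 0.84 × 5.9 = 4.9560 mm/d
ETc = Kc × ET₀ = 1.00 × 4.9560 = 4.9560 mm/d
Over 5 days: 4.9560 × 5 = 24.780 mm

24.8 mm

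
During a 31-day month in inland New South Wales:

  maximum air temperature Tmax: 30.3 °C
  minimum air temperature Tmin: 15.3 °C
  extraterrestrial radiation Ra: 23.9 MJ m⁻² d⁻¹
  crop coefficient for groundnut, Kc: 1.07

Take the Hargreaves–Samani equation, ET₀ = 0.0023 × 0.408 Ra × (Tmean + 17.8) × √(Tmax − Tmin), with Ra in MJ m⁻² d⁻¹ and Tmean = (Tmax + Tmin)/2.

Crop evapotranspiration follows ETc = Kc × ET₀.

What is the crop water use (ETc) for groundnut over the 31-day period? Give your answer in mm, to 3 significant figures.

Tmean = (30.3 + 15.3)/2 = 22.80 °C
0.408 Ra = 0.408 × 23.9 = 9.7512 mm/d equivalent
ET₀ = 0.0023 × 9.7512 × (22.80 + 17.8) × √15.0 = 0.0023 × 9.7512 × 40.60 × 3.8730 = 3.5266 mm/d
ETc = Kc × ET₀ = 1.07 × 3.5266 = 3.7735 mm/d
Over 31 days: 3.7735 × 31 = 116.979 mm

117 mm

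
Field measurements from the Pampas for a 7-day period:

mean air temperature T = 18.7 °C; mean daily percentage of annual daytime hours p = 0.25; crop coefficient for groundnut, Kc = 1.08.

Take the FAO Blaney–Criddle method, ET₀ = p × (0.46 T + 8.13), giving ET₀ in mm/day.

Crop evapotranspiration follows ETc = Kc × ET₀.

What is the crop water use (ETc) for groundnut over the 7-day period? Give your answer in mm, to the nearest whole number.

ET₀ = 0.25 × (0.46 × 18.7 + 8.13) = 0.25 × 16.732 = 4.1830 mm/d
ETc = Kc × ET₀ = 1.08 × 4.1830 = 4.5176 mm/d
Over 7 days: 4.5176 × 7 = 31.623 mm

32 mm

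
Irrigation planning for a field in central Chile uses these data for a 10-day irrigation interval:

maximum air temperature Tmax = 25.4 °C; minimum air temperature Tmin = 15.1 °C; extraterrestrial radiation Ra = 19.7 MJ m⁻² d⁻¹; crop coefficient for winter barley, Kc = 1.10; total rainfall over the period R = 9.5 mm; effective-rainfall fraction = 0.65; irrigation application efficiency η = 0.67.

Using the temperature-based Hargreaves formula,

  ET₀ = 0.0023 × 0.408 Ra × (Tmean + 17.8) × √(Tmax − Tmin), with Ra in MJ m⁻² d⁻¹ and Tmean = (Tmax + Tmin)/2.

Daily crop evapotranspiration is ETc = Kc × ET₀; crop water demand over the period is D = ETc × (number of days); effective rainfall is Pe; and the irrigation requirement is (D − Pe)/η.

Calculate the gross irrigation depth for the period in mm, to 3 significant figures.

Tmean = (25.4 + 15.1)/2 = 20.25 °C
0.408 Ra = 0.408 × 19.7 = 8.0376 mm/d equivalent
ET₀ = 0.0023 × 8.0376 × (20.25 + 17.8) × √10.3 = 0.0023 × 8.0376 × 38.05 × 3.2094 = 2.2575 mm/d
ETc = Kc × ET₀ = 1.10 × 2.2575 = 2.4833 mm/d
Crop demand D = ETc × 10 d = 2.4833 × 10 = 24.833 mm
Pe = 0.65 × 9.5 = 6.175 mm
D − Pe = 24.833 − 6.175 = 18.658 mm
Gross irrigation = 18.658 / 0.67 = 27.848 mm

27.8 mm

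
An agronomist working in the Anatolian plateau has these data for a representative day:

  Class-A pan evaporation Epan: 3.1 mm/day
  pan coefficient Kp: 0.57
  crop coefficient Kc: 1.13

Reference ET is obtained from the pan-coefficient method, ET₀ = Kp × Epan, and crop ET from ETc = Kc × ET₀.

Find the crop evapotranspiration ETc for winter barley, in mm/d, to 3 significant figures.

ET₀ = 0.57 × 3.1 = 1.7670 mm/d
ETc = Kc × ET₀ = 1.13 × 1.7670 = 1.9967 mm/d

2.00 mm/d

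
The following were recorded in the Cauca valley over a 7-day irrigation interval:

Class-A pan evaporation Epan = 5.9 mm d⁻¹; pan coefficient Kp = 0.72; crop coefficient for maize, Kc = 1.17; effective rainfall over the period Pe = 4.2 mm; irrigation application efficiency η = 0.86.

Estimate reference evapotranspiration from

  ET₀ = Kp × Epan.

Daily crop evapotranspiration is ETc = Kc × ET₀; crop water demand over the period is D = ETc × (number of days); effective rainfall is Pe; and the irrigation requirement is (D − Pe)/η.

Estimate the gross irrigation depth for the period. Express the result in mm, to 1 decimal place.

ET₀ = 0.72 × 5.9 = 4.2480 mm/d
ETc = Kc × ET₀ = 1.17 × 4.2480 = 4.9702 mm/d
Crop demand D = ETc × 7 d = 4.9702 × 7 = 34.791 mm
D − Pe = 34.791 − 4.2 = 30.591 mm
Gross irrigation = 30.591 / 0.86 = 35.571 mm

35.6 mm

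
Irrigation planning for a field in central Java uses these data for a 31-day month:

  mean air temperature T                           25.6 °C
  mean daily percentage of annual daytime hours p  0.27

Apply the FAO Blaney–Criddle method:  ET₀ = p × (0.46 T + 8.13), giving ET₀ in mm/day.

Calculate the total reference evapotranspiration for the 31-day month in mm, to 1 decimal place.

ET₀ = 0.27 × (0.46 × 25.6 + 8.13) = 0.27 × 19.906 = 5.3746 mm/d
Monthly total = 5.3746 × 31 = 166.613 mm

166.6 mm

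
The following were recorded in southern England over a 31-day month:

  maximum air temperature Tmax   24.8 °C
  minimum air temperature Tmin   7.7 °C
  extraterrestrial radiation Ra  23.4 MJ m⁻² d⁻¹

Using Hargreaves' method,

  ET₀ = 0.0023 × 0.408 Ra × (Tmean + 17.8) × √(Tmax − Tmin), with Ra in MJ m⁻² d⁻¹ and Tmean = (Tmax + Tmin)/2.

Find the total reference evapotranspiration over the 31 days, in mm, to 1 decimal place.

95.8 mm

Tmean = (24.8 + 7.7)/2 = 16.25 °C
0.408 Ra = 0.408 × 23.4 = 9.5472 mm/d equivalent
ET₀ = 0.0023 × 9.5472 × (16.25 + 17.8) × √17.1 = 0.0023 × 9.5472 × 34.05 × 4.1352 = 3.0918 mm/d
Over 31 days: 3.0918 × 31 = 95.846 mm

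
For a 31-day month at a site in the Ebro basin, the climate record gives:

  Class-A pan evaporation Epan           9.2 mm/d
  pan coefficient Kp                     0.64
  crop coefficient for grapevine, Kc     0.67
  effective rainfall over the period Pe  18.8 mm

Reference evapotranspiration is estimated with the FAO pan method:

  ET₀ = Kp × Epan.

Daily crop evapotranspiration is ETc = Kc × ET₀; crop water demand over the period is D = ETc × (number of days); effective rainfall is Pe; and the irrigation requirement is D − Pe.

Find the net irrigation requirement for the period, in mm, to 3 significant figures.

103 mm

ET₀ = 0.64 × 9.2 = 5.8880 mm/d
ETc = Kc × ET₀ = 0.67 × 5.8880 = 3.9450 mm/d
Crop demand D = ETc × 31 d = 3.9450 × 31 = 122.295 mm
D − Pe = 122.295 − 18.8 = 103.495 mm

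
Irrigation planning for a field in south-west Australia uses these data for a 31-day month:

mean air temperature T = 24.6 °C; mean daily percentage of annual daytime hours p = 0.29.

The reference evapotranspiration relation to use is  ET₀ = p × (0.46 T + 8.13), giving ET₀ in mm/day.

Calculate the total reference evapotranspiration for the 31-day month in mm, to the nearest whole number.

175 mm

ET₀ = 0.29 × (0.46 × 24.6 + 8.13) = 0.29 × 19.446 = 5.6393 mm/d
Monthly total = 5.6393 × 31 = 174.818 mm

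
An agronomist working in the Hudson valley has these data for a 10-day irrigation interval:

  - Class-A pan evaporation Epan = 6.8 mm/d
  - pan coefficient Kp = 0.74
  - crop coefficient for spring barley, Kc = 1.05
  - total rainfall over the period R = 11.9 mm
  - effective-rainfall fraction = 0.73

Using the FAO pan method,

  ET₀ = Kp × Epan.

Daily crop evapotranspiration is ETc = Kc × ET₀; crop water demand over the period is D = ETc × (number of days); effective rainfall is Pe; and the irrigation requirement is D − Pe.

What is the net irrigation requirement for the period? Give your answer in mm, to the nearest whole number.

44 mm

ET₀ = 0.74 × 6.8 = 5.0320 mm/d
ETc = Kc × ET₀ = 1.05 × 5.0320 = 5.2836 mm/d
Crop demand D = ETc × 10 d = 5.2836 × 10 = 52.836 mm
Pe = 0.73 × 11.9 = 8.687 mm
D − Pe = 52.836 − 8.687 = 44.149 mm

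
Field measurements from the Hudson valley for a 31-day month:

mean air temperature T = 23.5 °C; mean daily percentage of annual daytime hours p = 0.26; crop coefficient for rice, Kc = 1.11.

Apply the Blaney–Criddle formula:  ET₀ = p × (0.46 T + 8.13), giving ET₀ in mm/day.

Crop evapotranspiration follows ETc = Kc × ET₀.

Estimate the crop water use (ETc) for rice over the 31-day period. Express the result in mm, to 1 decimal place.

169.4 mm

ET₀ = 0.26 × (0.46 × 23.5 + 8.13) = 0.26 × 18.940 = 4.9244 mm/d
ETc = Kc × ET₀ = 1.11 × 4.9244 = 5.4661 mm/d
Over 31 days: 5.4661 × 31 = 169.449 mm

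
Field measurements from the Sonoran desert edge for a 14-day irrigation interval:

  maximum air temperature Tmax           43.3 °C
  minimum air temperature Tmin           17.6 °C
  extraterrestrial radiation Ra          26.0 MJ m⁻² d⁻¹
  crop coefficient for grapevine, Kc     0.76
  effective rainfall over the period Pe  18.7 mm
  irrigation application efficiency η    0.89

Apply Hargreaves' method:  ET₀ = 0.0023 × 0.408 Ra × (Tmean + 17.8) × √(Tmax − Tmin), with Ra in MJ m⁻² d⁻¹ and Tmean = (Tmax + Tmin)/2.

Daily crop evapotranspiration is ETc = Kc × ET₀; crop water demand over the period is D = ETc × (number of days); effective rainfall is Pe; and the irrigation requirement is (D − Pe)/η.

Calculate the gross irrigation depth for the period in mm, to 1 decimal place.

50.3 mm

Tmean = (43.3 + 17.6)/2 = 30.45 °C
0.408 Ra = 0.408 × 26.0 = 10.6080 mm/d equivalent
ET₀ = 0.0023 × 10.6080 × (30.45 + 17.8) × √25.7 = 0.0023 × 10.6080 × 48.25 × 5.0695 = 5.9679 mm/d
ETc = Kc × ET₀ = 0.76 × 5.9679 = 4.5356 mm/d
Crop demand D = ETc × 14 d = 4.5356 × 14 = 63.498 mm
D − Pe = 63.498 − 18.7 = 44.798 mm
Gross irrigation = 44.798 / 0.89 = 50.335 mm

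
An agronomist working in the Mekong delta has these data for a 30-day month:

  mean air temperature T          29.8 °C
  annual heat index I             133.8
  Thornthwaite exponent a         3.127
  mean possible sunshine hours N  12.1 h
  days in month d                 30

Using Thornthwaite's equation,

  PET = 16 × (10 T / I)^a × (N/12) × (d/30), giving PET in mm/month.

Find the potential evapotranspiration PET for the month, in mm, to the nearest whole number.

10T/I = 10 × 29.8 / 133.8 = 2.2272
(10T/I)^a = 2.2272^3.127 = 12.2305
Uncorrected PET = 16 × 12.2305 = 195.688 mm
Correction = (N/12)(d/30) = (12.1/12)(30/30) = 1.0083
PET = 195.688 × 1.0083 = 197.312 mm/month

197 mm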